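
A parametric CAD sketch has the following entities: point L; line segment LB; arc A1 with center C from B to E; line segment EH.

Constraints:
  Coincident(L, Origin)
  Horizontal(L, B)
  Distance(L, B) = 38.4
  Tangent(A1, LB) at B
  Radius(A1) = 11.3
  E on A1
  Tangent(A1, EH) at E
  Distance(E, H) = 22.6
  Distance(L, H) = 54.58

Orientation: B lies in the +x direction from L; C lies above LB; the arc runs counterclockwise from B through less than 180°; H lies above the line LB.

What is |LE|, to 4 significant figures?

51.29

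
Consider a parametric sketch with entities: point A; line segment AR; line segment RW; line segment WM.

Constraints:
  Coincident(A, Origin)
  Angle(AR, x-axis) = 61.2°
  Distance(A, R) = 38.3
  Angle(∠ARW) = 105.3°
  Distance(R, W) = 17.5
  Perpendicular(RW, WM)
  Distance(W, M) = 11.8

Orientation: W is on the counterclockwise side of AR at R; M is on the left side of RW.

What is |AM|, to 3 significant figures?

37.3

A is at the origin; AR runs at 61.2° with length 38.3, so R = 38.3·(cos 61.2°, sin 61.2°) = (18.5, 33.6). ∠ARW = 105.3°, so RW runs at 61.2° + (180° − 105.3°) = 136° from the x-axis; with |RW| = 17.5, W = R + 17.5·(cos 136°, sin 136°) = (5.88, 45.7). RW is perpendicular to WM; with |WM| = 11.8 on the left of RW, M = W + 11.8·(-0.696, -0.718) = (-2.33, 37.3). Then |AM| = |M − A| = 37.3.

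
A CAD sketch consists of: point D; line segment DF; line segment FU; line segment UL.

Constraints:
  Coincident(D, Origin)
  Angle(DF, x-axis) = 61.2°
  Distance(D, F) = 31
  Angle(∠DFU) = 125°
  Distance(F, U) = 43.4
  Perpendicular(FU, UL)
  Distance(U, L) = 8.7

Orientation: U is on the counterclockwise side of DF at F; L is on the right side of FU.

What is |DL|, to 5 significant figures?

70.039

D is at the origin; DF runs at 61.2° with length 31.0, so F = 31.0·(cos 61.2°, sin 61.2°) = (14.934, 27.166). ∠DFU = 125.0°, so FU runs at 61.2° + (180° − 125.0°) = 116.20° from the x-axis; with |FU| = 43.4, U = F + 43.4·(cos 116.20°, sin 116.20°) = (-4.2270, 66.107). FU is perpendicular to UL; with |UL| = 8.7 on the right of FU, L = U + 8.7·(0.89726, 0.44151) = (3.5792, 69.948). Then |DL| = |L − D| = 70.039.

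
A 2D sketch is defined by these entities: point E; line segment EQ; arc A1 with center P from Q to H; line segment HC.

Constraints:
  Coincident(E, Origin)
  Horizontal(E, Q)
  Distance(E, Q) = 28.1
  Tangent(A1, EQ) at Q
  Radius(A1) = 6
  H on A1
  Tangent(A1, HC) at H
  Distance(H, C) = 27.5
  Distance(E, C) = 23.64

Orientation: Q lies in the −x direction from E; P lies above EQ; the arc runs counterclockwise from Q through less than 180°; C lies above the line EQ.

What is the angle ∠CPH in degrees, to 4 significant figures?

77.69°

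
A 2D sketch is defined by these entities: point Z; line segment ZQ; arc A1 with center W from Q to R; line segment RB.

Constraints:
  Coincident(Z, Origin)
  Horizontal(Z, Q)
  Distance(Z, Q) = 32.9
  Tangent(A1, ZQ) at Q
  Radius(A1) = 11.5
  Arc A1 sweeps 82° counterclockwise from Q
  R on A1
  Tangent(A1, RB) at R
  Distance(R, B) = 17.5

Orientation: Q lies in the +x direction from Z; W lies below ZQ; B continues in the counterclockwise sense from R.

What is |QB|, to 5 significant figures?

30.537

Z is at the origin; ZQ is horizontal with |ZQ| = 32.9 and Q on the +x side, so Q = (32.900, 0.0000). The tangent condition forces WQ to be normal to ZQ, so W = Q + (0, -11.5) = (32.900, -11.500). On A1, Q sits at bearing 90° from W; an 82° counterclockwise sweep puts R at bearing 172°, so R = W + 11.5·(cos 172°, sin 172°) = (21.512, -9.8995). Since A1 is tangent to RB there, WR ⟂ RB, so RB runs along (−sin 172°, cos 172°); with |RB| = 17.5, B = (19.076, -27.229). Then |QB| = |B − Q| = 30.537.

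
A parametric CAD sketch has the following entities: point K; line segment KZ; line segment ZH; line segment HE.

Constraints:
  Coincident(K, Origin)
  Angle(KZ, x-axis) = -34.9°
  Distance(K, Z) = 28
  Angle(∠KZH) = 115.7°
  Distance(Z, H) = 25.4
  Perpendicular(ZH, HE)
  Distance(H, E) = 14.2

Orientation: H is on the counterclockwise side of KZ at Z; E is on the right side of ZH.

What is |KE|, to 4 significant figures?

54.44

∠KZH = 115.7°, so ZH runs at -34.9° + (180° − 115.7°) = 29.40° from the x-axis; with |ZH| = 25.4, H = Z + 25.4·(cos 29.40°, sin 29.40°) = (45.09, -3.551). The perpendicularity gives HE at right angles to ZH; with |HE| = 14.2 on the right of ZH, E = H + 14.2·(0.4909, -0.8712) = (52.06, -15.92). Then |KE| = |E − K| = 54.44.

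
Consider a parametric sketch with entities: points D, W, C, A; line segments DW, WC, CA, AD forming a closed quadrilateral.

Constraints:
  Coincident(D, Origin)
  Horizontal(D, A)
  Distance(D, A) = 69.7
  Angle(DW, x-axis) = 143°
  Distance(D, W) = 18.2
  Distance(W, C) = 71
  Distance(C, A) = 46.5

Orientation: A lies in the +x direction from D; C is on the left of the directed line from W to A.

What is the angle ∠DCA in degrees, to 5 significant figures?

75.627°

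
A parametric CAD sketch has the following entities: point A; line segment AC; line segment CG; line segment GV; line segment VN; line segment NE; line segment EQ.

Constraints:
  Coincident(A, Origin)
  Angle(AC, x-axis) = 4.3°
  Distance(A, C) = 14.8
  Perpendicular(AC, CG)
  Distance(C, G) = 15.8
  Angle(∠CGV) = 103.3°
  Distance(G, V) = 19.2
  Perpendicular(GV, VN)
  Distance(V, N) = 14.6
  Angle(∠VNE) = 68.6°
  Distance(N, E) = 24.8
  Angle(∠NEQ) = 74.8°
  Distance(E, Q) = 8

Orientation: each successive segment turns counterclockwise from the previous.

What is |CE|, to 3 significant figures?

9.83

A is at the origin; AC runs at 4.3° with length 14.8, so C = (14.8, 1.11). The perpendicularity gives CG at right angles to AC, so CG runs at 94.3°; with |CG| = 15.8, G = (13.6, 16.9). ∠CGV = 103.3° gives GV at 171° from the x-axis; with |GV| = 19.2, V = (-5.39, 19.9). The perpendicularity gives VN at right angles to GV, so VN runs at -99.0°; with |VN| = 14.6, N = (-7.67, 5.45). ∠VNE = 68.6° gives NE at 12.4° from the x-axis; with |NE| = 24.8, E = (16.5, 10.8). Then |CE| = |E − C| = 9.83.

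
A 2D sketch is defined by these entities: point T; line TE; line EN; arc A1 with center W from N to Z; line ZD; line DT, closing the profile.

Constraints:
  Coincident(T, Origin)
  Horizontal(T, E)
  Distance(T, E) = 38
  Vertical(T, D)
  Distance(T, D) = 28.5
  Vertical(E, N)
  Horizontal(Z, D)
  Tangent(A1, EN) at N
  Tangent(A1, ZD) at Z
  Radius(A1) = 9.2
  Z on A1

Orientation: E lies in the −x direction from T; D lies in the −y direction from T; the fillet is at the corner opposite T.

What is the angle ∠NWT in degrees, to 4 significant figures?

146.2°

T is at the origin; T and E share the same y with |TE| = 38.0 and E on the −x side, so E = (-38.00, 0.000). T and D share the same x with |TD| = 28.5 and D on the −y side, so D = (0.000, -28.50). The virtual corner opposite T is at (-38.00, -28.50). Tangency of A1 to EN means the radius WN is perpendicular to EN and the tangent condition forces WZ to be normal to ZD, with radius 9.2, so the center W sits 9.2 in from both sides at W = (-28.80, -19.30). That places the tangent points at N = (-38.00, -19.30) on EN and Z = (-28.80, -28.50) on ZD. Then cos ∠NWT = WN·WT / (|WN||WT|), giving 146.2°.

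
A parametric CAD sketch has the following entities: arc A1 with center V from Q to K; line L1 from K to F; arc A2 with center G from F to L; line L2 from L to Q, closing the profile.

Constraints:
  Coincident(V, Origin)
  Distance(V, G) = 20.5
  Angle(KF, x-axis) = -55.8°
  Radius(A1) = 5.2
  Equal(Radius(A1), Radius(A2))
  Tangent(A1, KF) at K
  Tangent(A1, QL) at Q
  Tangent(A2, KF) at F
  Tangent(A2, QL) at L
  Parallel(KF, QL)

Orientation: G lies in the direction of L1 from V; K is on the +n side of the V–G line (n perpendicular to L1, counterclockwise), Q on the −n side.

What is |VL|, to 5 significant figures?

21.149

The slot axis is L1's direction at -55.8°, so u = (cos -55.8°, sin -55.8°) = (0.56208, -0.82708) and n = (−sin -55.8°, cos -55.8°) = (0.82708, 0.56208). V is at the origin and G lies 20.5 along u from V, so G = 20.5·u = (11.523, -16.955). Tangency of A1 to both parallel lines with radius 5.2 puts K and Q at V ± 5.2·n: K = (4.3008, 2.9228), Q = (-4.3008, -2.9228). Equal radii place F and L the same way about G: F = G + 5.2·n = (15.824, -14.032), L = G − 5.2·n = (7.2219, -19.878). Then |VL| = |L − V| = 21.149.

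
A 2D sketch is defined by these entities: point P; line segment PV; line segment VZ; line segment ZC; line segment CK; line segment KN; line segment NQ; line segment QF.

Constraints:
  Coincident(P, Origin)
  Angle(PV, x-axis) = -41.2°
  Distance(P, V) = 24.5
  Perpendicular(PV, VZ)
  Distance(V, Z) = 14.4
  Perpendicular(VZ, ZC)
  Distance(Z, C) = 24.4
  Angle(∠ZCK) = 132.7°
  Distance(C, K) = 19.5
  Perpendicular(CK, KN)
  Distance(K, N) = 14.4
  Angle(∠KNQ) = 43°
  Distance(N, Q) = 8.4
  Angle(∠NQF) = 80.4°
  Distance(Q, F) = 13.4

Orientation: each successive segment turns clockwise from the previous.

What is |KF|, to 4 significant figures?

5.529

∠KNQ = 43.0° gives NQ at -135.5° from the x-axis; with |NQ| = 8.4, Q = (-1.517, 3.082). ∠NQF = 80.4° gives QF at 124.9° from the x-axis; with |QF| = 13.4, F = (-9.183, 14.07). Then |KF| = |F − K| = 5.529.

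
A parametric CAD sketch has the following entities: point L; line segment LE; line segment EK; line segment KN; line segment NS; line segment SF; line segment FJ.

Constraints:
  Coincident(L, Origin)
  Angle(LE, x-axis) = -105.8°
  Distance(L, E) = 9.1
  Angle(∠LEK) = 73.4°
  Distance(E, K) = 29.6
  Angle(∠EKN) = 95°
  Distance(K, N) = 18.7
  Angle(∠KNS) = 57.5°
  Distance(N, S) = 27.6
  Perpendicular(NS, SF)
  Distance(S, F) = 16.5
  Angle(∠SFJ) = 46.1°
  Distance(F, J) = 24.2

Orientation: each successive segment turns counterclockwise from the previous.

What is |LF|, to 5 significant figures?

21.065

∠KNS = 57.5° gives NS at -151.70° from the x-axis; with |NS| = 27.6, S = (4.1877, -2.7780). The perpendicularity gives SF at right angles to NS, so SF runs at -61.700°; with |SF| = 16.5, F = (12.010, -17.306). Then |LF| = |F − L| = 21.065.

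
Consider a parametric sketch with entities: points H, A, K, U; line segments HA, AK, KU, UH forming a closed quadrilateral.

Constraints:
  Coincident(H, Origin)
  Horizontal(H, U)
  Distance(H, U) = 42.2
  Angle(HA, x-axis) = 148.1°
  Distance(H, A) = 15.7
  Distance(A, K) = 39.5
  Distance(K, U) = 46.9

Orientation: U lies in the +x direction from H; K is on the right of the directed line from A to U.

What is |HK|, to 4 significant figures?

27.49

Checks: |AK| = 39.50 ✓; |KU| = 46.90 ✓.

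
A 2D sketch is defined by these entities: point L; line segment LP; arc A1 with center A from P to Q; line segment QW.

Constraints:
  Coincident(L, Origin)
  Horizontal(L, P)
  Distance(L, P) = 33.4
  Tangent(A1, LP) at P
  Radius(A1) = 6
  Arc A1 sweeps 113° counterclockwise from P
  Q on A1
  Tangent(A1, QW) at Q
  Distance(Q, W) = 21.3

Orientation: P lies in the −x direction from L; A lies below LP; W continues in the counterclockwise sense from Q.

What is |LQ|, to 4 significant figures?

39.81

L is at the origin; LP is horizontal with |LP| = 33.4 and P on the −x side, so P = (-33.40, 0.000). The tangent condition forces AP to be normal to LP, so A = P + (0, -6) = (-33.40, -6.000). On A1, P sits at bearing 90° from A; a 113° counterclockwise sweep puts Q at bearing 203°, so Q = A + 6.0·(cos 203°, sin 203°) = (-38.92, -8.344). Then |LQ| = |Q − L| = 39.81.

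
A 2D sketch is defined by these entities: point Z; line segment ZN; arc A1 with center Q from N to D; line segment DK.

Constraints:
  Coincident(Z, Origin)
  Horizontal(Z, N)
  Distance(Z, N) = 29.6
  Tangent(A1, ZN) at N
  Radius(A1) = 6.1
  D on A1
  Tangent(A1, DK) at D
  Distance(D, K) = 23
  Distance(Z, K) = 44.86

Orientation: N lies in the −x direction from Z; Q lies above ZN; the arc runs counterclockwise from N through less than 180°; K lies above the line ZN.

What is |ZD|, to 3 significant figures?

25.6

Z is at the origin; Z and N share the same y with |ZN| = 29.6 and N on the −x side, so N = (-29.6, 0.00). The tangent condition forces QN to be normal to ZN, so Q = N + (0, 6.1) = (-29.6, 6.10). Since QD ⟂ DK (tangency), |QK| = √(6.1² + 23.0²) = 23.8 regardless of where D sits on A1. So K lies on both circle(Z, 44.86) and circle(Q, 23.8); the above-ZN intersection is K = (-33.8, 29.5). D is the foot of the tangent from K: D = (-24.1, 8.67).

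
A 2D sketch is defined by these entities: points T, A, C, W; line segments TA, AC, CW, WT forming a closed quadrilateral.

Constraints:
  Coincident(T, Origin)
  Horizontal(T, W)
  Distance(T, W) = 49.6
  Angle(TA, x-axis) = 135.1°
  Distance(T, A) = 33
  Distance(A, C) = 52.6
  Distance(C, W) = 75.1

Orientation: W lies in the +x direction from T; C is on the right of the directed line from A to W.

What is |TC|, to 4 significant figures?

35.15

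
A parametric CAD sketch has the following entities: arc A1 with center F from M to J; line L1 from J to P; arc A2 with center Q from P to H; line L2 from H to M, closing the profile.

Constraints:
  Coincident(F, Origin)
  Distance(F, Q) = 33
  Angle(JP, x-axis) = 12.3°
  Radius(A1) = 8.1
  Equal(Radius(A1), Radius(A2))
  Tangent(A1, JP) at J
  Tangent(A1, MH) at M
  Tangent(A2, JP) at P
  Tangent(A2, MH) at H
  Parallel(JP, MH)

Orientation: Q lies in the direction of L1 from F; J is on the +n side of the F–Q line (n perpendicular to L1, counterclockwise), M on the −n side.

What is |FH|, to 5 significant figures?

33.980

Tangency of A1 to both parallel lines with radius 8.1 puts J and M at F ± 8.1·n: J = (-1.7255, 7.9141), M = (1.7255, -7.9141). Equal radii place P and H the same way about Q: P = Q + 8.1·n = (30.517, 14.944), H = Q − 8.1·n = (33.968, -0.88407). Then |FH| = |H − F| = 33.980.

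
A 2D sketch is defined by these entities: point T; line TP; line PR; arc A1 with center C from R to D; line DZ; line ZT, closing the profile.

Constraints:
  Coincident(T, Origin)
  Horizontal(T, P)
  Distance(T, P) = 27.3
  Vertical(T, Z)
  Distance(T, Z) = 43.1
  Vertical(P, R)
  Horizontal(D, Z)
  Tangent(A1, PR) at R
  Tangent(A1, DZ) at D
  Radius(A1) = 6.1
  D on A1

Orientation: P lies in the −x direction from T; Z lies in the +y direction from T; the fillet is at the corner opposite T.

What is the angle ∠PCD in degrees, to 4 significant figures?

170.6°

The virtual corner opposite T is at (-27.30, 43.10). A1 meets PR tangentially, so CR is at right angles to PR and A1 meets DZ tangentially, so CD is at right angles to DZ, with radius 6.1, so the center C sits 6.1 in from both sides at C = (-21.20, 37.00). That places the tangent points at R = (-27.30, 37.00) on PR and D = (-21.20, 43.10) on DZ. Then cos ∠PCD = CP·CD / (|CP||CD|), giving 170.6°.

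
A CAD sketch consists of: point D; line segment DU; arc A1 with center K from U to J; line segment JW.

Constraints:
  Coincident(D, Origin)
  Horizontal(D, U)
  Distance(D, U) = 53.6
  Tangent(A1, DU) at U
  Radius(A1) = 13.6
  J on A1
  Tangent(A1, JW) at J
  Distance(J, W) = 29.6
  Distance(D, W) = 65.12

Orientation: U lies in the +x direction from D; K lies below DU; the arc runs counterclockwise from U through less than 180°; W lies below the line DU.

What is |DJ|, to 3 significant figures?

43.6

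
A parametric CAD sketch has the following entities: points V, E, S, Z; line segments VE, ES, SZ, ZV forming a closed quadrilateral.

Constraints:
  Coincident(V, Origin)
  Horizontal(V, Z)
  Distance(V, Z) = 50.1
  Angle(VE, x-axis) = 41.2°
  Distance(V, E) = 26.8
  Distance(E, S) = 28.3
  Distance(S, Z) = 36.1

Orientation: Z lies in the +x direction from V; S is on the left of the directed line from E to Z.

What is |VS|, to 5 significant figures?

55.084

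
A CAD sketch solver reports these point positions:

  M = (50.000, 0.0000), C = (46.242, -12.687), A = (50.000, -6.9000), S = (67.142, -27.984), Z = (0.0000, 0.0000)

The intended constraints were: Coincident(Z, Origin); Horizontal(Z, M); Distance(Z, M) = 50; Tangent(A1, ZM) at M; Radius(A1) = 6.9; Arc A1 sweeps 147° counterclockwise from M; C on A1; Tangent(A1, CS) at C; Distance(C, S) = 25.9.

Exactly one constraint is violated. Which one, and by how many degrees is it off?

Tangent(A1, CS) at C — off by 3.20°.

Z = (0.00, 0.00) ✓; Z.y = 0.00, M.y = 0.00 ✓; |ZM| = 50.00 ✓; ∠(AM, MZ) = 90.00° ✓; |AM| = 6.900 ✓; bearing(A→C) − bearing(A→M) = 147.0° ✓; |AC| = 6.900 ✓; ∠(AC, CS) = 93.20° ✗; |CS| = 25.90 ✓.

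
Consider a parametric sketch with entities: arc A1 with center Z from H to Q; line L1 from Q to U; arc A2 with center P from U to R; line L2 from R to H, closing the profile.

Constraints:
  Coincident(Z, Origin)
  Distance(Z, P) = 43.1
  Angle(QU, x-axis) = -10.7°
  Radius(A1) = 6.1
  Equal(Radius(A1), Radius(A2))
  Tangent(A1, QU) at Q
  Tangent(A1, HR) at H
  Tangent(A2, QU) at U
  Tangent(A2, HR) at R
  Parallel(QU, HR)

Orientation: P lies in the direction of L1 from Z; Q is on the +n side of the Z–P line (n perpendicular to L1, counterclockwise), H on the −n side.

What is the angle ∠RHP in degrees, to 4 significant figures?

8.056°

Tangency of A1 to both parallel lines with radius 6.1 puts Q and H at Z ± 6.1·n: Q = (1.133, 5.994), H = (-1.133, -5.994). Equal radii place U and R the same way about P: U = P + 6.1·n = (43.48, -2.008), R = P − 6.1·n = (41.22, -14.00). Then cos ∠RHP = HR·HP / (|HR||HP|), giving 8.056°.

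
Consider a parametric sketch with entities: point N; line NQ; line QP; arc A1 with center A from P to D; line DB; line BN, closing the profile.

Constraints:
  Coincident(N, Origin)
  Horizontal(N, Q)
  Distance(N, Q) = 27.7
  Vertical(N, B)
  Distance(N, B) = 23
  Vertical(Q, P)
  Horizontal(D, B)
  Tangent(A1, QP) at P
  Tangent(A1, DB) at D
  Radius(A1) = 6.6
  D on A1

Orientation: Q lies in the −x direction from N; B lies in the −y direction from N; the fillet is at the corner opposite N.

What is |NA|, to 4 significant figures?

26.72

NB is vertical with |NB| = 23.0 and B on the −y side, so B = (0.000, -23.00). The virtual corner opposite N is at (-27.70, -23.00). The tangent condition forces AP to be normal to QP and the tangent condition forces AD to be normal to DB, with radius 6.6, so the center A sits 6.6 in from both sides at A = (-21.10, -16.40). Then |NA| = |A − N| = 26.72.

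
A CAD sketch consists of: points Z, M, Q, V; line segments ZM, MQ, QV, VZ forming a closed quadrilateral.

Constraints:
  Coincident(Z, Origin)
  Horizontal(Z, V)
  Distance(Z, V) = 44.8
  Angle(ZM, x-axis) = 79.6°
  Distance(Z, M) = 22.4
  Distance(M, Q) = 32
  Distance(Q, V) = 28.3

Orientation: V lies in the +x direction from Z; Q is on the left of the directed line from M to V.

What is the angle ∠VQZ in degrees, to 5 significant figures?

71.886°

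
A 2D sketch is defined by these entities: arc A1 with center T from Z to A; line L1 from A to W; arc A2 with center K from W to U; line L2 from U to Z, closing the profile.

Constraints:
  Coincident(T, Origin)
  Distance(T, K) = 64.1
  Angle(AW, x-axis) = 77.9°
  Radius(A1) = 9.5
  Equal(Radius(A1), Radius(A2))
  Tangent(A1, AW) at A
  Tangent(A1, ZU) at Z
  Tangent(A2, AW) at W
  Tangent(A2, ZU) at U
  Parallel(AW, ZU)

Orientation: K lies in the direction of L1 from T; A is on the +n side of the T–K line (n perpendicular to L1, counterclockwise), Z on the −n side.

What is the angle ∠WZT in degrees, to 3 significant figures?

73.5°

Tangency of A1 to both parallel lines with radius 9.5 puts A and Z at T ± 9.5·n: A = (-9.29, 1.99), Z = (9.29, -1.99). Equal radii place W and U the same way about K: W = K + 9.5·n = (4.15, 64.7), U = K − 9.5·n = (22.7, 60.7). Then cos ∠WZT = ZW·ZT / (|ZW||ZT|), giving 73.5°.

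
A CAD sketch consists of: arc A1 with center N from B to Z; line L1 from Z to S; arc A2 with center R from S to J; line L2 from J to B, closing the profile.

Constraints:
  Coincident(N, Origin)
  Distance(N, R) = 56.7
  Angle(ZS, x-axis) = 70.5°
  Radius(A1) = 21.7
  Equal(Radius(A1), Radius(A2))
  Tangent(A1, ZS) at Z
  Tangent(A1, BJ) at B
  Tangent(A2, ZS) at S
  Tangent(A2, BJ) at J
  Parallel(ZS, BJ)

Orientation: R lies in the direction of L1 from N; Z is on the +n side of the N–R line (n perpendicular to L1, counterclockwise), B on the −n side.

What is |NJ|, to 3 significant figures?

60.7

The slot axis is L1's direction at 70.5°, so u = (cos 70.5°, sin 70.5°) = (0.334, 0.943) and n = (−sin 70.5°, cos 70.5°) = (-0.943, 0.334). N is at the origin and R lies 56.7 along u from N, so R = 56.7·u = (18.9, 53.4). Tangency of A1 to both parallel lines with radius 21.7 puts Z and B at N ± 21.7·n: Z = (-20.5, 7.24), B = (20.5, -7.24). Equal radii place S and J the same way about R: S = R + 21.7·n = (-1.53, 60.7), J = R − 21.7·n = (39.4, 46.2). Then |NJ| = |J − N| = 60.7.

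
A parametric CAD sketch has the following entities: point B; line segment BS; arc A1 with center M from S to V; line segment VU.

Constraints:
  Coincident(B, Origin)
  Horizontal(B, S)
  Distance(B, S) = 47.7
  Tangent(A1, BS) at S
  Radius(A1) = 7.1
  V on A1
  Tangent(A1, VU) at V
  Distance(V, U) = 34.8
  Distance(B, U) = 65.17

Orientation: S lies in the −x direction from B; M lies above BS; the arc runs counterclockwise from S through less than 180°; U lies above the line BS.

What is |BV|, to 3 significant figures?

41.8

B is at the origin; BS is horizontal with |BS| = 47.7 and S on the −x side, so S = (-47.7, 0.00). The tangent condition forces MS to be normal to BS, so M = S + (0, 7.1) = (-47.7, 7.10). Since MV ⟂ VU (tangency), |MU| = √(7.1² + 34.8²) = 35.5 regardless of where V sits on A1. So U lies on both circle(B, 65.17) and circle(M, 35.5); the above-BS intersection is U = (-49.3, 42.6). V is the foot of the tangent from U: V = (-40.8, 8.84).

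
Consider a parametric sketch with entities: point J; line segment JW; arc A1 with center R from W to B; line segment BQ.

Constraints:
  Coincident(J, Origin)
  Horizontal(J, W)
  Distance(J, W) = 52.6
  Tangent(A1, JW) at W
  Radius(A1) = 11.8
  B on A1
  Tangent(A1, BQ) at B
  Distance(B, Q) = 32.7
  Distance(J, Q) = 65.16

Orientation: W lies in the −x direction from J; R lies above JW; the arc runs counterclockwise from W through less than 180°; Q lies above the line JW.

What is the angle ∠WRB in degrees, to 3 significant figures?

99.2°

J is at the origin; JW is horizontal with |JW| = 52.6 and W on the −x side, so W = (-52.6, 0.00). Tangency of A1 to JW means the radius RW is perpendicular to JW, so R = W + (0, 11.8) = (-52.6, 11.8). Since RB ⟂ BQ (tangency), |RQ| = √(11.8² + 32.7²) = 34.8 regardless of where B sits on A1. So Q lies on both circle(J, 65.16) and circle(R, 34.8); the above-JW intersection is Q = (-46.2, 46.0). B is the foot of the tangent from Q: B = (-41.0, 13.7).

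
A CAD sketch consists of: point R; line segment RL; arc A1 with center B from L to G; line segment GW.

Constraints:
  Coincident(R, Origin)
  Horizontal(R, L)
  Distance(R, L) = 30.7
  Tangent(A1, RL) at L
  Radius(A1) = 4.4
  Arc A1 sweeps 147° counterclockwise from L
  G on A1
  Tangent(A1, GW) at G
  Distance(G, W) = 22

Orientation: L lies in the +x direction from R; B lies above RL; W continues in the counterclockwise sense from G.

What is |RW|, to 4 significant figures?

24.85

On A1, L sits at bearing -90° from B; a 147° counterclockwise sweep puts G at bearing 57°, so G = B + 4.4·(cos 57°, sin 57°) = (33.10, 8.090). Tangency of A1 to GW means the radius BG is perpendicular to GW, so GW runs along (−sin 57°, cos 57°); with |GW| = 22.0, W = (14.65, 20.07). Then |RW| = |W − R| = 24.85.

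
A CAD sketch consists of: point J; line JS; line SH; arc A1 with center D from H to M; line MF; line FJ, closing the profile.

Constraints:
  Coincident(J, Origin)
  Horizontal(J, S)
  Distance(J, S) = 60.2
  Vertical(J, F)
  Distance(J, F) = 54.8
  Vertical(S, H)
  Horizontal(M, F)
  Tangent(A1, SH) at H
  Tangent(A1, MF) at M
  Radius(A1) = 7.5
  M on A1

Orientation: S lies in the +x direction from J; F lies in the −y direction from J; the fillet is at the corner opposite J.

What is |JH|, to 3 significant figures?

76.6

J is at the origin; JS is horizontal with |JS| = 60.2 and S on the +x side, so S = (60.2, 0.00). J and F share the same x with |JF| = 54.8 and F on the −y side, so F = (0.00, -54.8). The virtual corner opposite J is at (60.2, -54.8). The tangent condition forces DH to be normal to SH and A1 meets MF tangentially, so DM is at right angles to MF, with radius 7.5, so the center D sits 7.5 in from both sides at D = (52.7, -47.3). That places the tangent points at H = (60.2, -47.3) on SH and M = (52.7, -54.8) on MF. Then |JH| = |H − J| = 76.6.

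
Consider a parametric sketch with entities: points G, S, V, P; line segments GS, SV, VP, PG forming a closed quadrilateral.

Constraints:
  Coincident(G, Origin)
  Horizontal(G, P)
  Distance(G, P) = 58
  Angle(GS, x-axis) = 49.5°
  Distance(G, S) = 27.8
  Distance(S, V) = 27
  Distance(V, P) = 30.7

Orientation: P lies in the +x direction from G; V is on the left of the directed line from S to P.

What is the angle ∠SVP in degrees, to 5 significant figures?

102.93°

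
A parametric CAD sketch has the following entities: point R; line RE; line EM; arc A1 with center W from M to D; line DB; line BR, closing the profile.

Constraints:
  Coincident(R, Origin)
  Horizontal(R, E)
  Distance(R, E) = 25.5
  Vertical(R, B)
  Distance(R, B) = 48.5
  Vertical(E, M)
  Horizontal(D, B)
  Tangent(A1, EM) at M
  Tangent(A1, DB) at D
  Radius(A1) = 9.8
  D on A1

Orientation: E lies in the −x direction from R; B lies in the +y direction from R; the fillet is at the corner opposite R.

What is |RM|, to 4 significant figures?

46.35

R is at the origin; R and E share the same y with |RE| = 25.5 and E on the −x side, so E = (-25.50, 0.000). R and B share the same x with |RB| = 48.5 and B on the +y side, so B = (0.000, 48.50). The virtual corner opposite R is at (-25.50, 48.50). Tangency of A1 to EM means the radius WM is perpendicular to EM and tangency of A1 to DB means the radius WD is perpendicular to DB, with radius 9.8, so the center W sits 9.8 in from both sides at W = (-15.70, 38.70). That places the tangent points at M = (-25.50, 38.70) on EM and D = (-15.70, 48.50) on DB. Then |RM| = |M − R| = 46.35.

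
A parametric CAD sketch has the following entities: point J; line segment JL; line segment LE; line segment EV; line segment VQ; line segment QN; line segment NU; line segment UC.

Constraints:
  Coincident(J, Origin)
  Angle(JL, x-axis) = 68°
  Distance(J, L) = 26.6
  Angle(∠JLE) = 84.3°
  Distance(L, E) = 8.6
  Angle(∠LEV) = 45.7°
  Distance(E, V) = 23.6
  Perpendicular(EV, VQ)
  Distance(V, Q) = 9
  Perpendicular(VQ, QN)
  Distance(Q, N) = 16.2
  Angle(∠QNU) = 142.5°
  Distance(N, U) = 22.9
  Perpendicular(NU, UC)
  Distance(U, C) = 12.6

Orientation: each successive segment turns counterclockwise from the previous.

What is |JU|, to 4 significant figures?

35.12

The perpendicularity gives QN at right angles to VQ, so QN runs at 118.0°; with |QN| = 16.2, N = (13.13, 24.77). ∠QNU = 142.5° gives NU at 155.5° from the x-axis; with |NU| = 22.9, U = (-7.707, 34.26). Then |JU| = |U − J| = 35.12.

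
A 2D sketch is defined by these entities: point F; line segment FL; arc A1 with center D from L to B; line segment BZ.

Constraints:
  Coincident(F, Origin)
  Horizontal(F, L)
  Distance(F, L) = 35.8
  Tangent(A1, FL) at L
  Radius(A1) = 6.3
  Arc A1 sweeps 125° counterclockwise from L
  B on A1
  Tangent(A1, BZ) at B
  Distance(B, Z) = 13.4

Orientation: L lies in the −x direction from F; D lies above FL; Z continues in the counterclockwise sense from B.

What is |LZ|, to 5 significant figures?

21.042

F is at the origin; FL is horizontal with |FL| = 35.8 and L on the −x side, so L = (-35.800, 0.0000). Since A1 is tangent to FL there, DL ⟂ FL, so D = L + (0, 6.3) = (-35.800, 6.3000). On A1, L sits at bearing -90° from D; a 125° counterclockwise sweep puts B at bearing 35°, so B = D + 6.3·(cos 35°, sin 35°) = (-30.639, 9.9135). The tangent condition forces DB to be normal to BZ, so BZ runs along (−sin 35°, cos 35°); with |BZ| = 13.4, Z = (-38.325, 20.890). Then |LZ| = |Z − L| = 21.042.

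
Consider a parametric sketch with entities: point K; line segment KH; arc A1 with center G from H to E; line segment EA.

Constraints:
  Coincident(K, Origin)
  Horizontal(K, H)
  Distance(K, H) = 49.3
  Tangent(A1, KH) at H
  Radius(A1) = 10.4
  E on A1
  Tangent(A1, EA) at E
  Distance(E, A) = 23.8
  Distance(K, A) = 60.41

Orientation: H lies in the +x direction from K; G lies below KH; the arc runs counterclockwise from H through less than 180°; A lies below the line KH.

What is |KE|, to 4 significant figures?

42.07

K is at the origin; K and H share the same y with |KH| = 49.3 and H on the +x side, so H = (49.30, 0.000). Tangency of A1 to KH means the radius GH is perpendicular to KH, so G = H + (0, -10.4) = (49.30, -10.40). Since GE ⟂ EA (tangency), |GA| = √(10.4² + 23.8²) = 25.97 regardless of where E sits on A1. So A lies on both circle(K, 60.41) and circle(G, 25.97); the below-KH intersection is A = (48.25, -36.35). E is the foot of the tangent from A: E = (39.61, -14.18).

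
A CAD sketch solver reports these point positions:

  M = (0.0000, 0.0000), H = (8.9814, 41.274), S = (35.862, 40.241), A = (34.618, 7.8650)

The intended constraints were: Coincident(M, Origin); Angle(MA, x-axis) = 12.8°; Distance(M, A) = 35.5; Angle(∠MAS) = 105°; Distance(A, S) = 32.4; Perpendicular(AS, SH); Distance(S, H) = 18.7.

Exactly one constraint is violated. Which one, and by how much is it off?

Distance(S, H) = 18.7 — off by 8.20.

M = (0.00, 0.00) ✓; MA at 12.80° ✓; |MA| = 35.50 ✓; ∠MAS = 105.0° ✓; |AS| = 32.40 ✓; ∠(AS, SH) = 90.00° ✓; |SH| = 26.90 ✗.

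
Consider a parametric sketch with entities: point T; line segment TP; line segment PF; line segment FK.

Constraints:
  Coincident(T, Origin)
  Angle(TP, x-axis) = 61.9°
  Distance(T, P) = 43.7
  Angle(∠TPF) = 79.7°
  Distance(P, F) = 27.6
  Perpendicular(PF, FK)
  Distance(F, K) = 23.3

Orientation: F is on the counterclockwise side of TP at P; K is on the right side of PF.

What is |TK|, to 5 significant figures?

69.185

T is at the origin; TP runs at 61.9° with length 43.7, so P = 43.7·(cos 61.9°, sin 61.9°) = (20.583, 38.549). ∠TPF = 79.7°, so PF runs at 61.9° + (180° − 79.7°) = 162.20° from the x-axis; with |PF| = 27.6, F = P + 27.6·(cos 162.20°, sin 162.20°) = (-5.6956, 46.986). PF is perpendicular to FK; with |FK| = 23.3 on the right of PF, K = F + 23.3·(0.30570, 0.95213) = (1.4271, 69.171). Then |TK| = |K − T| = 69.185.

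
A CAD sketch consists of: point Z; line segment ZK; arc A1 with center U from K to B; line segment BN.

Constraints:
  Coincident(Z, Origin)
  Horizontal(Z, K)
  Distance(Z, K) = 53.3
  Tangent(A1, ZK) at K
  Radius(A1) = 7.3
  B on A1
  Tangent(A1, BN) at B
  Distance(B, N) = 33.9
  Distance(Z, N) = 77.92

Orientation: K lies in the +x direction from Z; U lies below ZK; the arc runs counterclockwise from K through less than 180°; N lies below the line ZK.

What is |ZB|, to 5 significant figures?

48.821

Checks: |UB| = 7.300 ✓; ∠(UB, BN) = 90.00° ✓; |BN| = 33.90 ✓; |ZN| = 77.92 ✓.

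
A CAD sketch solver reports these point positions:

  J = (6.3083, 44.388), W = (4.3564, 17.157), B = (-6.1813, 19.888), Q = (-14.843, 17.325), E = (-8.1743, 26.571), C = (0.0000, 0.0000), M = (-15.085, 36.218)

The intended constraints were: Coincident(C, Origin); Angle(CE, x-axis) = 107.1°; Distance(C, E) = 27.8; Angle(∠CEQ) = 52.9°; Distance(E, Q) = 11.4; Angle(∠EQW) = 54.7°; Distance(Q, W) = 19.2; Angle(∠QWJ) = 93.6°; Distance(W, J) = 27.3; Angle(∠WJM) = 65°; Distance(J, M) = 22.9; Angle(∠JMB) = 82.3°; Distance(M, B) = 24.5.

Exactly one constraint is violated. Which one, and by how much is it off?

Distance(M, B) = 24.5 — off by 5.90.

C = (0.00, 0.00) ✓; CE at 107.1° ✓; |CE| = 27.80 ✓; ∠CEQ = 52.90° ✓; |EQ| = 11.40 ✓; ∠EQW = 54.70° ✓; |QW| = 19.20 ✓; ∠QWJ = 93.60° ✓; |WJ| = 27.30 ✓; ∠WJM = 65.00° ✓; |JM| = 22.90 ✓; ∠JMB = 82.30° ✓; |MB| = 18.60 ✗.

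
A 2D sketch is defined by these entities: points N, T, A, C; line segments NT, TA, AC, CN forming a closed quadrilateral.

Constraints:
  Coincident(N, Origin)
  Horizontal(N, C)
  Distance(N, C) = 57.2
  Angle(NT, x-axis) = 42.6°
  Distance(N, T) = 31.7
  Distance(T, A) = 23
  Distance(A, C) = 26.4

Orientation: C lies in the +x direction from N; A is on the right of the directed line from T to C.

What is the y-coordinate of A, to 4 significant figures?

-0.2971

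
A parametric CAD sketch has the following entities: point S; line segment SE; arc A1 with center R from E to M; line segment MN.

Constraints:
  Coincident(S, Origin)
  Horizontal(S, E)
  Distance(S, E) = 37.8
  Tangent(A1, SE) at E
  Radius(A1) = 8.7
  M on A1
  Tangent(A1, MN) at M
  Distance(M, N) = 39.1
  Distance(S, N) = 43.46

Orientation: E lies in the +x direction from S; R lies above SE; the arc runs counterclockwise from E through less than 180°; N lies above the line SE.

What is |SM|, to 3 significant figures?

46.1

S is at the origin; S and E share the same y with |SE| = 37.8 and E on the +x side, so E = (37.8, 0.00). Tangency of A1 to SE means the radius RE is perpendicular to SE, so R = E + (0, 8.7) = (37.8, 8.70). Since RM ⟂ MN (tangency), |RN| = √(8.7² + 39.1²) = 40.1 regardless of where M sits on A1. So N lies on both circle(S, 43.46) and circle(R, 40.1); the above-SE intersection is N = (14.2, 41.1). M is the foot of the tangent from N: M = (43.6, 15.2).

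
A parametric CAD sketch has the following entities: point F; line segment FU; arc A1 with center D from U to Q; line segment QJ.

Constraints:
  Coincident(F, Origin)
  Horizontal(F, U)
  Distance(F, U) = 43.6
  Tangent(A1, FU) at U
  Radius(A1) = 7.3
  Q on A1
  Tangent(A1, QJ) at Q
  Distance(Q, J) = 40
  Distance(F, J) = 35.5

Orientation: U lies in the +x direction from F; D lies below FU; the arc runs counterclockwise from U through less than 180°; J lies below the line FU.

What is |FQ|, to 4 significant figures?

38.09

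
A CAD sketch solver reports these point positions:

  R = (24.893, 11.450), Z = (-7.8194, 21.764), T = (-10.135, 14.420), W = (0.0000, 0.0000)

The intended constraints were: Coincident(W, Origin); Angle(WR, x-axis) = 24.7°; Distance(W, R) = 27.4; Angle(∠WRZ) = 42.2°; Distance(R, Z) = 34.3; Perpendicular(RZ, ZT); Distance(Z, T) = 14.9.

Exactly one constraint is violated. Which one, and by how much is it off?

Distance(Z, T) = 14.9 — off by 7.20.

W = (0.00, 0.00) ✓; WR at 24.70° ✓; |WR| = 27.40 ✓; ∠WRZ = 42.20° ✓; |RZ| = 34.30 ✓; ∠(RZ, ZT) = 90.00° ✓; |ZT| = 7.700 ✗.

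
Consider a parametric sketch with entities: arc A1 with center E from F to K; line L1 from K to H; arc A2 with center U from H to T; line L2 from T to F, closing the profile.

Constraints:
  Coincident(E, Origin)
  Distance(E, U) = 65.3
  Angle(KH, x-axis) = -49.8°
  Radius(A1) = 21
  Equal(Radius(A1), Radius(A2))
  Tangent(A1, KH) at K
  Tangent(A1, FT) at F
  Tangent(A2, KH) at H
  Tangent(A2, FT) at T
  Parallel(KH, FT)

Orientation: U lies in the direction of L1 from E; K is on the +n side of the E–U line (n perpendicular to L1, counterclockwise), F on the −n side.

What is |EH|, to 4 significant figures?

68.59

Tangency of A1 to both parallel lines with radius 21.0 puts K and F at E ± 21.0·n: K = (16.04, 13.55), F = (-16.04, -13.55). Equal radii place H and T the same way about U: H = U + 21.0·n = (58.19, -36.32), T = U − 21.0·n = (26.11, -63.43). Then |EH| = |H − E| = 68.59.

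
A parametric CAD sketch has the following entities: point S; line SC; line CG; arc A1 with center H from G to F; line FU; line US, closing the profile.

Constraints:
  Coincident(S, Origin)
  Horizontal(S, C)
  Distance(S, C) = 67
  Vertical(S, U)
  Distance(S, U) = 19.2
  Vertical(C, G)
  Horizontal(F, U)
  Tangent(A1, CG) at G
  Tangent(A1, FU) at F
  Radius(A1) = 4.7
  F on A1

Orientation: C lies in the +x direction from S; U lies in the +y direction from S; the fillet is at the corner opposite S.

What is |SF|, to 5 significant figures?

65.191

The virtual corner opposite S is at (67.000, 19.200). Since A1 is tangent to CG there, HG ⟂ CG and tangency of A1 to FU means the radius HF is perpendicular to FU, with radius 4.7, so the center H sits 4.7 in from both sides at H = (62.300, 14.500). That places the tangent points at G = (67.000, 14.500) on CG and F = (62.300, 19.200) on FU. Then |SF| = |F − S| = 65.191.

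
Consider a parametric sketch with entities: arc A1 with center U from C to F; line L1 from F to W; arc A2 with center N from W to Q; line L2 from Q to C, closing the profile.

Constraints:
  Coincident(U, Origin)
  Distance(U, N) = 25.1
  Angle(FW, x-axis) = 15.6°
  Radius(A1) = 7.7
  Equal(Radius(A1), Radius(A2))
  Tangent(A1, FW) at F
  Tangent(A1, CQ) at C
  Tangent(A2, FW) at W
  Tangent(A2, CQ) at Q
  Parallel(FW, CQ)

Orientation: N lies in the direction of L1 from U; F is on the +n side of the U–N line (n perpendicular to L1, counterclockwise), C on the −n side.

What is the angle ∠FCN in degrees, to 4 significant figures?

72.95°

The slot axis is L1's direction at 15.6°, so u = (cos 15.6°, sin 15.6°) = (0.9632, 0.2689) and n = (−sin 15.6°, cos 15.6°) = (-0.2689, 0.9632). U is at the origin and N lies 25.1 along u from U, so N = 25.1·u = (24.18, 6.750). Tangency of A1 to both parallel lines with radius 7.7 puts F and C at U ± 7.7·n: F = (-2.071, 7.416), C = (2.071, -7.416). Then cos ∠FCN = CF·CN / (|CF||CN|), giving 72.95°.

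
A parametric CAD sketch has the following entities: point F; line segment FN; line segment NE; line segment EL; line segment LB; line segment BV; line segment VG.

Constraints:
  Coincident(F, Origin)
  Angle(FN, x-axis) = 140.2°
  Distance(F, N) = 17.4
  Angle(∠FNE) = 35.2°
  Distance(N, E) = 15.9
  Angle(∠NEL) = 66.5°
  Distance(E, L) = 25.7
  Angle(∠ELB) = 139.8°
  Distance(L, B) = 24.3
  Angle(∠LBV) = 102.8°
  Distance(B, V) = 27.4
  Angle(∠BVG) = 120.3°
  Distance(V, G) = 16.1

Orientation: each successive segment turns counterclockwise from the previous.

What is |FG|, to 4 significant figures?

43.66

∠LBV = 102.8° gives BV at 155.9° from the x-axis; with |BV| = 27.4, V = (-9.390, 46.80). ∠BVG = 120.3° gives VG at -144.4° from the x-axis; with |VG| = 16.1, G = (-22.48, 37.42). Then |FG| = |G − F| = 43.66.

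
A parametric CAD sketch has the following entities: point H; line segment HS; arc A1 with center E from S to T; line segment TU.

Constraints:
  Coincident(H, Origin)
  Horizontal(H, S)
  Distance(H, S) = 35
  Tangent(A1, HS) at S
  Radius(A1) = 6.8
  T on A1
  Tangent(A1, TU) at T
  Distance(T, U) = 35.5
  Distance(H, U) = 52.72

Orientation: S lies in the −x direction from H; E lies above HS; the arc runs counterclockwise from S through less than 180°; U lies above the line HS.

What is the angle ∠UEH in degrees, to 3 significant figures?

94.5°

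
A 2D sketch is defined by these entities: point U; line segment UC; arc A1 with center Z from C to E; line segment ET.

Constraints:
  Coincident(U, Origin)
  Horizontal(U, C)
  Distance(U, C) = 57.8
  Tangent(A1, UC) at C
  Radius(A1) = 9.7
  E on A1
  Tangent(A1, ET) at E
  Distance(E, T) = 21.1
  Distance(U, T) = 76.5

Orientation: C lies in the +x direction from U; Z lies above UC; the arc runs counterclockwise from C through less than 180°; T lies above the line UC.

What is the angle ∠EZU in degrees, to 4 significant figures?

161.1°

U is at the origin; U and C share the same y with |UC| = 57.8 and C on the +x side, so C = (57.80, 0.000). Since A1 is tangent to UC there, ZC ⟂ UC, so Z = C + (0, 9.7) = (57.80, 9.700). Since ZE ⟂ ET (tangency), |ZT| = √(9.7² + 21.1²) = 23.22 regardless of where E sits on A1. So T lies on both circle(U, 76.5) and circle(Z, 23.22); the above-UC intersection is T = (70.82, 28.93). E is the foot of the tangent from T: E = (67.37, 8.114).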